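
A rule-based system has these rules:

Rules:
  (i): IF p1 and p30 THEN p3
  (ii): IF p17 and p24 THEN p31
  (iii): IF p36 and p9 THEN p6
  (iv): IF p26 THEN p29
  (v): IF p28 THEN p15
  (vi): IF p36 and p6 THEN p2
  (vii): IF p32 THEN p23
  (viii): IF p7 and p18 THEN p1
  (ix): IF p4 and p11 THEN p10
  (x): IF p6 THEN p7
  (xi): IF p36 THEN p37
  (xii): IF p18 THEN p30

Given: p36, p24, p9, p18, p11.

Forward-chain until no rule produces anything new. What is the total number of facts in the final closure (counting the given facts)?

12

Round 1: (iii) [IF p36 and p9 THEN p6]; (xi) [IF p36 THEN p37]; (xii) [IF p18 THEN p30]. New: p6, p37, p30.
Round 2: (vi) [IF p36 and p6 THEN p2]; (x) [IF p6 THEN p7]. New: p2, p7.
Round 3: (viii) [IF p7 and p18 THEN p1]. New: p1.
Round 4: (i) [IF p1 and p30 THEN p3]. New: p3.
Closure: {p1, p11, p18, p2, p24, p3, p30, p36, p37, p6, p7, p9} — 12 facts.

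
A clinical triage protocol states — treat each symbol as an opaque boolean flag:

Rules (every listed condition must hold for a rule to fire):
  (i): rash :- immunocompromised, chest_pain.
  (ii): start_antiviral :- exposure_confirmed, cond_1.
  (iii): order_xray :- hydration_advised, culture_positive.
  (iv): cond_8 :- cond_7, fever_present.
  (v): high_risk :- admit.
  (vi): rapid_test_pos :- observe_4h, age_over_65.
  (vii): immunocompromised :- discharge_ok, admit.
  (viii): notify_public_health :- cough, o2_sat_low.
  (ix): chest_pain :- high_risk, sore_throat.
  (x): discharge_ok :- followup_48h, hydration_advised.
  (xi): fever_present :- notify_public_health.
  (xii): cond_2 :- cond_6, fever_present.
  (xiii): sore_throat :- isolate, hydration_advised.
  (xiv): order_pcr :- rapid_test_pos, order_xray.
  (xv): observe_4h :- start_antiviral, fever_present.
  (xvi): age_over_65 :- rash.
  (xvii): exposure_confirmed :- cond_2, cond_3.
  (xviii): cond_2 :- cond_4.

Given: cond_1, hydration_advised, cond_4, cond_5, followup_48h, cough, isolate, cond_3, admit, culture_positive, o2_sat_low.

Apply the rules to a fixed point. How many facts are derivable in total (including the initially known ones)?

27

Round 1: (iii) [order_xray :- hydration_advised, culture_positive.]; (v) [high_risk :- admit.]; (viii) [notify_public_health :- cough, o2_sat_low.]; (x) [discharge_ok :- followup_48h, hydration_advised.]; (xiii) [sore_throat :- isolate, hydration_advised.]; (xviii) [cond_2 :- cond_4.]. New: order_xray, high_risk, notify_public_health, discharge_ok, sore_throat, cond_2.
Round 2: (vii) [immunocompromised :- discharge_ok, admit.]; (ix) [chest_pain :- high_risk, sore_throat.]; (xi) [fever_present :- notify_public_health.]; (xvii) [exposure_confirmed :- cond_2, cond_3.]. New: immunocompromised, chest_pain, fever_present, exposure_confirmed.
Round 3: (i) [rash :- immunocompromised, chest_pain.]; (ii) [start_antiviral :- exposure_confirmed, cond_1.]. New: rash, start_antiviral.
Round 4: (xv) [observe_4h :- start_antiviral, fever_present.]; (xvi) [age_over_65 :- rash.]. New: observe_4h, age_over_65.
Round 5: (vi) [rapid_test_pos :- observe_4h, age_over_65.]. New: rapid_test_pos.
Round 6: (xiv) [order_pcr :- rapid_test_pos, order_xray.]. New: order_pcr.
Closure: {admit, age_over_65, chest_pain, cond_1, cond_2, cond_3, cond_4, cond_5, cough, culture_positive, discharge_ok, exposure_confirmed, fever_present, followup_48h, high_risk, hydration_advised, immunocompromised, isolate, notify_public_health, o2_sat_low, observe_4h, order_pcr, order_xray, rapid_test_pos, rash, sore_throat, start_antiviral} — 27 facts.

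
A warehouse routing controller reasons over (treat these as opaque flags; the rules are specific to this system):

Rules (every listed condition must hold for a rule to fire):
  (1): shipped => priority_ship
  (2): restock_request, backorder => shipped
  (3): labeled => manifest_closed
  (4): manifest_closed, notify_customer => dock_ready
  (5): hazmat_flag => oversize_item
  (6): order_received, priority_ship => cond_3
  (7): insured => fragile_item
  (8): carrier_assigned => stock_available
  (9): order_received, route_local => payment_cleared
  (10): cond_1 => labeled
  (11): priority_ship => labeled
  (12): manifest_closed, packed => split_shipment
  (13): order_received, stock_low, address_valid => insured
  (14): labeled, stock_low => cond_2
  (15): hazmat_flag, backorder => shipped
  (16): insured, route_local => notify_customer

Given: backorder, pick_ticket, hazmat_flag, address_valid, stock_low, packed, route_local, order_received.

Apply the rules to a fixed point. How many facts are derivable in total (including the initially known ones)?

Round 1 — (5), (9), (13), (15), derive oversize_item, payment_cleared, insured, shipped.
Round 2 — (1), (7), (16), derive priority_ship, fragile_item, notify_customer.
Round 3 — (6), (11), derive cond_3, labeled.
Round 4 — (3), (14), derive manifest_closed, cond_2.
Round 5 — (4), (12), derive dock_ready, split_shipment.
Closure: {address_valid, backorder, cond_2, cond_3, dock_ready, fragile_item, hazmat_flag, insured, labeled, manifest_closed, notify_customer, order_received, oversize_item, packed, payment_cleared, pick_ticket, priority_ship, route_local, shipped, split_shipment, stock_low} — 21 facts.

21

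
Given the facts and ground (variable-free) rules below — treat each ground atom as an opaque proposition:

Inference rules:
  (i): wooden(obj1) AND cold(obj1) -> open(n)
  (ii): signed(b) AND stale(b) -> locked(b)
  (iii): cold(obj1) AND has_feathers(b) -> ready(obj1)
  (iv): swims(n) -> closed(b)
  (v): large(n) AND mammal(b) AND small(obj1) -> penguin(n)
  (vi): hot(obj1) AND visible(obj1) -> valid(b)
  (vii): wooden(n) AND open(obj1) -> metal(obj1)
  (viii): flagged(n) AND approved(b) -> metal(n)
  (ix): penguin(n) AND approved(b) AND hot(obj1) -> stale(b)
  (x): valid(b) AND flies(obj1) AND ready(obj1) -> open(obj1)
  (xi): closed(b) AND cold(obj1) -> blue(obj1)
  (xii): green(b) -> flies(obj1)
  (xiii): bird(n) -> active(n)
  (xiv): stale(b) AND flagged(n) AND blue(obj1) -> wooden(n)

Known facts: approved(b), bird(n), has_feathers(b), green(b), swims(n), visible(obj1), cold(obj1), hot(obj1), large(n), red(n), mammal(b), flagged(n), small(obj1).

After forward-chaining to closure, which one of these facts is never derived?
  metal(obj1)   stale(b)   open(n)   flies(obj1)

[1] (iii) [cold(obj1) AND has_feathers(b) -> ready(obj1)]; (iv) [swims(n) -> closed(b)]; (v) [large(n) AND mammal(b) AND small(obj1) -> penguin(n)]; (vi) [hot(obj1) AND visible(obj1) -> valid(b)]; (viii) [flagged(n) AND approved(b) -> metal(n)]; (xii) [green(b) -> flies(obj1)]; (xiii) [bird(n) -> active(n)]. ⇒ new: ready(obj1), closed(b), penguin(n), valid(b), metal(n), flies(obj1), active(n).
[2] (ix) [penguin(n) AND approved(b) AND hot(obj1) -> stale(b)]; (x) [valid(b) AND flies(obj1) AND ready(obj1) -> open(obj1)]; (xi) [closed(b) AND cold(obj1) -> blue(obj1)]. ⇒ new: stale(b), open(obj1), blue(obj1).
[3] (xiv) [stale(b) AND flagged(n) AND blue(obj1) -> wooden(n)]. ⇒ new: wooden(n).
[4] (vii) [wooden(n) AND open(obj1) -> metal(obj1)]. ⇒ new: metal(obj1).
Derived: stale(b) (round 2), metal(obj1) (round 4), flies(obj1) (round 1). open(n) never appears in any round.

open(n)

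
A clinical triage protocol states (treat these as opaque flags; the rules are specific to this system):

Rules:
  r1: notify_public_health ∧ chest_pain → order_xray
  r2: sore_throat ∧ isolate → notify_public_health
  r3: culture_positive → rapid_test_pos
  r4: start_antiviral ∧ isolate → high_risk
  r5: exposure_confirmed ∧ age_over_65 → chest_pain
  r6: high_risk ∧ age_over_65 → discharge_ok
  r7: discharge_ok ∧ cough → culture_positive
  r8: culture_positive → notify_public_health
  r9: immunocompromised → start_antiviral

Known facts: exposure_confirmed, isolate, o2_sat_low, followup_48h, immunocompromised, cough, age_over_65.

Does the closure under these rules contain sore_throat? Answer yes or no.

Round 1 — r5, r9, derive chest_pain, start_antiviral.
Round 2 — r4, derive high_risk.
Round 3 — r6, derive discharge_ok.
Round 4 — r7, derive culture_positive.
Round 5 — r3, r8, derive rapid_test_pos, notify_public_health.
Round 6 — r1, derive order_xray.
Fixed point reached. No rule has sore_throat as a consequent, and it is not given.

no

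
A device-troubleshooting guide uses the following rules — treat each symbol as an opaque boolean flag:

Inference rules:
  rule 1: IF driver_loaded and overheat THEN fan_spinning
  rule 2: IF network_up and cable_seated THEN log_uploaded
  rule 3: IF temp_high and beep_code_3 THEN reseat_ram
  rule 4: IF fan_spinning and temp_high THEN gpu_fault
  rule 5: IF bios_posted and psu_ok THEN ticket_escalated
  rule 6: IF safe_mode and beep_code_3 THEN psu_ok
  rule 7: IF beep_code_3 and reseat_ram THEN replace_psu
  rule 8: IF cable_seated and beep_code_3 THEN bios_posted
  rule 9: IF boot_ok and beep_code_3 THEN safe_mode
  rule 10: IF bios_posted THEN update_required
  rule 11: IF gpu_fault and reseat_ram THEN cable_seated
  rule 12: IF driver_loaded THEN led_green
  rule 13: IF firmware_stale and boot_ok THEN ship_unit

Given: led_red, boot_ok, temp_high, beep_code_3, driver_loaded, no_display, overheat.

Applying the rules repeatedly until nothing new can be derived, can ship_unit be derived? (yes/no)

no

Round 1 — rule 1, rule 3, rule 9, rule 12, derive fan_spinning, reseat_ram, safe_mode, led_green.
Round 2 — rule 4, rule 6, rule 7, derive gpu_fault, psu_ok, replace_psu.
Round 3 — rule 11, derive cable_seated.
Round 4 — rule 8, derive bios_posted.
Round 5 — rule 5, rule 10, derive ticket_escalated, update_required.
Fixed point reached. ship_unit is concluded only by rule 13; rule 13 needs firmware_stale (never derived).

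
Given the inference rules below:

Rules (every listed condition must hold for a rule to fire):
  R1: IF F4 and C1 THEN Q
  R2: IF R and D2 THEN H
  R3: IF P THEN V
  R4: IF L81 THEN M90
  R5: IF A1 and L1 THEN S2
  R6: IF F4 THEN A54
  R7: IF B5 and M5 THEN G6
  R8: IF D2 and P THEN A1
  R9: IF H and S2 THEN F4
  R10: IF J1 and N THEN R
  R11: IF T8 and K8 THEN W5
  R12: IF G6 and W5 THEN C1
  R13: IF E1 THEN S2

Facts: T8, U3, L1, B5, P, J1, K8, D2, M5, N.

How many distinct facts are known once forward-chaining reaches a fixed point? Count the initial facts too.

21

Round 1 fires R3, R7, R8, R10, R11, giving V, G6, A1, R, W5.
Round 2 fires R2, R5, R12, giving H, S2, C1.
Round 3 fires R9, giving F4.
Round 4 fires R1, R6, giving Q, A54.
Closure: {A1, A54, B5, C1, D2, F4, G6, H, J1, K8, L1, M5, N, P, Q, R, S2, T8, U3, V, W5} — 21 facts.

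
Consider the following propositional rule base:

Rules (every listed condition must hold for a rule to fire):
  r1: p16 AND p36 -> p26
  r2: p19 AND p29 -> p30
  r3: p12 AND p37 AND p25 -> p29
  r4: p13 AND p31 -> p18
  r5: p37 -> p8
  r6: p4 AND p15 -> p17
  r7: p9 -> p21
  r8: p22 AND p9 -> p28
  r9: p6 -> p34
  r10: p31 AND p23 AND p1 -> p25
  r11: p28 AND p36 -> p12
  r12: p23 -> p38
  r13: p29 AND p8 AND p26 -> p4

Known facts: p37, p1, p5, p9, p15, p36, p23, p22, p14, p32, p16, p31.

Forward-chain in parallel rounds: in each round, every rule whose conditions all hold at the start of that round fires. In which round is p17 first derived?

5

Round 1 — r1, r5, r7, r8, r10, r12, derive p26, p8, p21, p28, p25, p38.
Round 2 — r11, derive p12.
Round 3 — r3, derive p29.
Round 4 — r13, derive p4.
Round 5 — r6, derive p17.
p17 first appears in round 5.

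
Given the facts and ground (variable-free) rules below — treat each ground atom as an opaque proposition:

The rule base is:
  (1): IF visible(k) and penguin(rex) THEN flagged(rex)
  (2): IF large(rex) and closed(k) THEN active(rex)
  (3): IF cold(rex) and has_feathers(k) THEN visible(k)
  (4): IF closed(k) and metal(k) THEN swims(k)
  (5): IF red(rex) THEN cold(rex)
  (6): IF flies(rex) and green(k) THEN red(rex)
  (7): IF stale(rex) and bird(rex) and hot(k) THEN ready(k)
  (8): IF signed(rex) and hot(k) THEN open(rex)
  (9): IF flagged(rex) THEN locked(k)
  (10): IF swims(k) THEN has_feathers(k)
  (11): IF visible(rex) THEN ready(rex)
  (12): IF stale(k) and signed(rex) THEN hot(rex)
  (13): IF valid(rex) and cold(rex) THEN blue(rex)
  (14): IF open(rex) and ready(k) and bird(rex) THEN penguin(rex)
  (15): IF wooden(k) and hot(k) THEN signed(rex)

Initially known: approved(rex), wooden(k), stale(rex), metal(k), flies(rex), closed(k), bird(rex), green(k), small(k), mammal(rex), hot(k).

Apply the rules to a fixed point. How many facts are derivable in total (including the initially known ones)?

Round 1: (4) [IF closed(k) and metal(k) THEN swims(k)]; (6) [IF flies(rex) and green(k) THEN red(rex)]; (7) [IF stale(rex) and bird(rex) and hot(k) THEN ready(k)]; (15) [IF wooden(k) and hot(k) THEN signed(rex)]. Adds swims(k), red(rex), ready(k), signed(rex).
Round 2: (5) [IF red(rex) THEN cold(rex)]; (8) [IF signed(rex) and hot(k) THEN open(rex)]; (10) [IF swims(k) THEN has_feathers(k)]. Adds cold(rex), open(rex), has_feathers(k).
Round 3: (3) [IF cold(rex) and has_feathers(k) THEN visible(k)]; (14) [IF open(rex) and ready(k) and bird(rex) THEN penguin(rex)]. Adds visible(k), penguin(rex).
Round 4: (1) [IF visible(k) and penguin(rex) THEN flagged(rex)]. Adds flagged(rex).
Round 5: (9) [IF flagged(rex) THEN locked(k)]. Adds locked(k).
Closure: {approved(rex), bird(rex), closed(k), cold(rex), flagged(rex), flies(rex), green(k), has_feathers(k), hot(k), locked(k), mammal(rex), metal(k), open(rex), penguin(rex), ready(k), red(rex), signed(rex), small(k), stale(rex), swims(k), visible(k), wooden(k)} — 22 facts.

22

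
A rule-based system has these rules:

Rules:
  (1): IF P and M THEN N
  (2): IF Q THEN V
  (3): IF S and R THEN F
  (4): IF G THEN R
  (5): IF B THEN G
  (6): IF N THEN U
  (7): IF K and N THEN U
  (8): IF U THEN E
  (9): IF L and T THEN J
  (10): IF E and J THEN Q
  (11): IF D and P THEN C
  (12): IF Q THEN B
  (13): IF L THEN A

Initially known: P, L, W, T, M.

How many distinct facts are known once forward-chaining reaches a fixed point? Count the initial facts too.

Round 1: (1) [IF P and M THEN N]; (9) [IF L and T THEN J]; (13) [IF L THEN A]. Adds N, J, A.
Round 2: (6) [IF N THEN U]. Adds U.
Round 3: (8) [IF U THEN E]. Adds E.
Round 4: (10) [IF E and J THEN Q]. Adds Q.
Round 5: (2) [IF Q THEN V]; (12) [IF Q THEN B]. Adds V, B.
Round 6: (5) [IF B THEN G]. Adds G.
Round 7: (4) [IF G THEN R]. Adds R.
Closure: {A, B, E, G, J, L, M, N, P, Q, R, T, U, V, W} — 15 facts.

15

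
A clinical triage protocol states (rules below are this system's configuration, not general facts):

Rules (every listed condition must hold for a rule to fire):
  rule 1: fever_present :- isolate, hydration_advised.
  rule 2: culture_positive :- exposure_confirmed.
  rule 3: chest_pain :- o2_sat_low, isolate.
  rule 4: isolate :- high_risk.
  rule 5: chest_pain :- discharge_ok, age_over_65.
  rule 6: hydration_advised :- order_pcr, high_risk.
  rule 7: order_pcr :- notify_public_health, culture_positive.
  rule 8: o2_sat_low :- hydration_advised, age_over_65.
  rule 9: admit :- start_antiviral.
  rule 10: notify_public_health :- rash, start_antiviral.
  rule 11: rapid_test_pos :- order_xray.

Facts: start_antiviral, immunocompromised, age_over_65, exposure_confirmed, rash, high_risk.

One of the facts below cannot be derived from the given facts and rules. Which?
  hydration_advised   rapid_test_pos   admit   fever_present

Round 1 — rule 2, rule 4, rule 9, rule 10, derive culture_positive, isolate, admit, notify_public_health.
Round 2 — rule 7, derive order_pcr.
Round 3 — rule 6, derive hydration_advised.
Round 4 — rule 1, rule 8, derive fever_present, o2_sat_low.
Round 5 — rule 3, derive chest_pain.
Derived: fever_present (round 4), hydration_advised (round 3), admit (round 1). rapid_test_pos never appears in any round.

rapid_test_pos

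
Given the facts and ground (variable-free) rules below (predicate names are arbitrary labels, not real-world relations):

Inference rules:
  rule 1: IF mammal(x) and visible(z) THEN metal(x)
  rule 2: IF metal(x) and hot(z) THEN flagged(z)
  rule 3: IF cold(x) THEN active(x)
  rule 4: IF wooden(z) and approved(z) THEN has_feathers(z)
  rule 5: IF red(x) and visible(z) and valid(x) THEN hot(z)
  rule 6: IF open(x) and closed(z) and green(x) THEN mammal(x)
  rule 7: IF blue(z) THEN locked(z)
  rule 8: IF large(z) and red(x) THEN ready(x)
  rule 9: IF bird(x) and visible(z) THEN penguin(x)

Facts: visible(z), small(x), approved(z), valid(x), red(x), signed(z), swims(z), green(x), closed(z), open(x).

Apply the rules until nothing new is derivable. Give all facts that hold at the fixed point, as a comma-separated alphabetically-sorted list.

Round 1 — rule 5, rule 6, derive hot(z), mammal(x).
Round 2 — rule 1, derive metal(x).
Round 3 — rule 2, derive flagged(z).

approved(z), closed(z), flagged(z), green(x), hot(z), mammal(x), metal(x), open(x), red(x), signed(z), small(x), swims(z), valid(x), visible(z)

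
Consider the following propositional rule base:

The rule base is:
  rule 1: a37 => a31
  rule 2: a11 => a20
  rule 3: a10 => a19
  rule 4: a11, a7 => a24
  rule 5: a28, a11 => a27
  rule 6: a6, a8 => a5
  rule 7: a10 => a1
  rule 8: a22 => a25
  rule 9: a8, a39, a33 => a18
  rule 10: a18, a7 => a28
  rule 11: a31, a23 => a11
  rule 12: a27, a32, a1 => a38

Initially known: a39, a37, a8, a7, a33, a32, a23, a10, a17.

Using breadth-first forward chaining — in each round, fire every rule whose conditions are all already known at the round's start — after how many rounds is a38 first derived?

[1] rule 1 [a37 => a31]; rule 3 [a10 => a19]; rule 7 [a10 => a1]; rule 9 [a8, a39, a33 => a18]. ⇒ new: a31, a19, a1, a18.
[2] rule 10 [a18, a7 => a28]; rule 11 [a31, a23 => a11]. ⇒ new: a28, a11.
[3] rule 2 [a11 => a20]; rule 4 [a11, a7 => a24]; rule 5 [a28, a11 => a27]. ⇒ new: a20, a24, a27.
[4] rule 12 [a27, a32, a1 => a38]. ⇒ new: a38.
a38 first appears in round 4.

4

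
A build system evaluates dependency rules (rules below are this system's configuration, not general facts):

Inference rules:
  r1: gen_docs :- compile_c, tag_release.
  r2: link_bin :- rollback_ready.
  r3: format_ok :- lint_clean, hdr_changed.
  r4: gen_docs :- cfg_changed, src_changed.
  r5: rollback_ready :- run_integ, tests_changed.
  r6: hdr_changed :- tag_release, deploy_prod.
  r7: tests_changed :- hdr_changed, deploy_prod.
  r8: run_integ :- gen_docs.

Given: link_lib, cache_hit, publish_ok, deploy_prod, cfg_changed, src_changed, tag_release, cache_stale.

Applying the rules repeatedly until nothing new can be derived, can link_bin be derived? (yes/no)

yes

Round 1 — r4, r6, derive gen_docs, hdr_changed.
Round 2 — r7, r8, derive tests_changed, run_integ.
Round 3 — r5, derive rollback_ready.
Round 4 — r2, derive link_bin.
link_bin appears in round 4, so it is derivable.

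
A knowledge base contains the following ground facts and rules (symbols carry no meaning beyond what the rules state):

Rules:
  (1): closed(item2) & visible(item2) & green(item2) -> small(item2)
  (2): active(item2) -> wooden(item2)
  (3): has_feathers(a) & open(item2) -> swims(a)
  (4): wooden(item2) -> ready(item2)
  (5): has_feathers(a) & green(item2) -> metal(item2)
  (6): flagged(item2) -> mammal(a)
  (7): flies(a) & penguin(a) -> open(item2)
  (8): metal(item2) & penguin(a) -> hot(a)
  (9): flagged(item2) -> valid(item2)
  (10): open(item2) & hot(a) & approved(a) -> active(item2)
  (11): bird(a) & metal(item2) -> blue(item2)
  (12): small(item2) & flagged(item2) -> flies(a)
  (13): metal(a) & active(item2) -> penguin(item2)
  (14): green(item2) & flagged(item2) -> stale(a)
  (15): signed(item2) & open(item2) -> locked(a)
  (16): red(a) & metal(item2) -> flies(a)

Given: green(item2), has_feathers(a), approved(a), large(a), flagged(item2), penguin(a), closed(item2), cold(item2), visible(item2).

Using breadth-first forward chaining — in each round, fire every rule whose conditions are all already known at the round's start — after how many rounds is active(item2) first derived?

4

[1] (1) [closed(item2) & visible(item2) & green(item2) -> small(item2)]; (5) [has_feathers(a) & green(item2) -> metal(item2)]; (6) [flagged(item2) -> mammal(a)]; (9) [flagged(item2) -> valid(item2)]; (14) [green(item2) & flagged(item2) -> stale(a)]. ⇒ new: small(item2), metal(item2), mammal(a), valid(item2), stale(a).
[2] (8) [metal(item2) & penguin(a) -> hot(a)]; (12) [small(item2) & flagged(item2) -> flies(a)]. ⇒ new: hot(a), flies(a).
[3] (7) [flies(a) & penguin(a) -> open(item2)]. ⇒ new: open(item2).
[4] (3) [has_feathers(a) & open(item2) -> swims(a)]; (10) [open(item2) & hot(a) & approved(a) -> active(item2)]. ⇒ new: swims(a), active(item2).
active(item2) first appears in round 4.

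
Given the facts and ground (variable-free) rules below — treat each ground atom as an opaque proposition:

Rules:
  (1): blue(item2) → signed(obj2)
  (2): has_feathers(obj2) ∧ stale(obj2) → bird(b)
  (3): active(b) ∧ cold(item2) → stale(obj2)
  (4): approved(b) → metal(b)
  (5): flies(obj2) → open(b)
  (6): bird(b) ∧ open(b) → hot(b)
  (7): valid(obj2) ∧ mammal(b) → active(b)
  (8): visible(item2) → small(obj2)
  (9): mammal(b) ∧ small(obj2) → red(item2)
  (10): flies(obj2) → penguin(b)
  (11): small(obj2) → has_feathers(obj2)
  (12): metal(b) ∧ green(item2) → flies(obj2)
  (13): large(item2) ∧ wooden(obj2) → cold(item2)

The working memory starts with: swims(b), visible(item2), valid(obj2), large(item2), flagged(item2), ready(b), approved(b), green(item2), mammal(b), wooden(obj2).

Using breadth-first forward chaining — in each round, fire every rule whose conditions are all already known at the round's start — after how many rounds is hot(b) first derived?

[1] (4) [approved(b) → metal(b)]; (7) [valid(obj2) ∧ mammal(b) → active(b)]; (8) [visible(item2) → small(obj2)]; (13) [large(item2) ∧ wooden(obj2) → cold(item2)]. ⇒ new: metal(b), active(b), small(obj2), cold(item2).
[2] (3) [active(b) ∧ cold(item2) → stale(obj2)]; (9) [mammal(b) ∧ small(obj2) → red(item2)]; (11) [small(obj2) → has_feathers(obj2)]; (12) [metal(b) ∧ green(item2) → flies(obj2)]. ⇒ new: stale(obj2), red(item2), has_feathers(obj2), flies(obj2).
[3] (2) [has_feathers(obj2) ∧ stale(obj2) → bird(b)]; (5) [flies(obj2) → open(b)]; (10) [flies(obj2) → penguin(b)]. ⇒ new: bird(b), open(b), penguin(b).
[4] (6) [bird(b) ∧ open(b) → hot(b)]. ⇒ new: hot(b).
hot(b) first appears in round 4.

4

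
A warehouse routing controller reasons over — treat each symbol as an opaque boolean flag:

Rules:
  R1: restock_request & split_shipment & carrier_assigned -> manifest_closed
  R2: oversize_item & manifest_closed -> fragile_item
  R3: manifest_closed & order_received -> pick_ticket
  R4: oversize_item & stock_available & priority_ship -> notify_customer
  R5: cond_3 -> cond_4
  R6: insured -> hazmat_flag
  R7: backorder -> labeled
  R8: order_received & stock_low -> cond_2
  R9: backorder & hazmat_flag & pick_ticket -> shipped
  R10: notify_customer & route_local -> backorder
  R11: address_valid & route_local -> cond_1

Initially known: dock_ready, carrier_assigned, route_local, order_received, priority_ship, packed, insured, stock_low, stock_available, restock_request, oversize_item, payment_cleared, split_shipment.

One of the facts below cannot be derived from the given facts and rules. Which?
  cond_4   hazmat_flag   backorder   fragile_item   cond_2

cond_4

Round 1: R1 [restock_request & split_shipment & carrier_assigned -> manifest_closed]; R4 [oversize_item & stock_available & priority_ship -> notify_customer]; R6 [insured -> hazmat_flag]; R8 [order_received & stock_low -> cond_2]. Adds manifest_closed, notify_customer, hazmat_flag, cond_2.
Round 2: R2 [oversize_item & manifest_closed -> fragile_item]; R3 [manifest_closed & order_received -> pick_ticket]; R10 [notify_customer & route_local -> backorder]. Adds fragile_item, pick_ticket, backorder.
Round 3: R7 [backorder -> labeled]; R9 [backorder & hazmat_flag & pick_ticket -> shipped]. Adds labeled, shipped.
Derived: fragile_item (round 2), hazmat_flag (round 1), backorder (round 2), cond_2 (round 1). cond_4 never appears in any round.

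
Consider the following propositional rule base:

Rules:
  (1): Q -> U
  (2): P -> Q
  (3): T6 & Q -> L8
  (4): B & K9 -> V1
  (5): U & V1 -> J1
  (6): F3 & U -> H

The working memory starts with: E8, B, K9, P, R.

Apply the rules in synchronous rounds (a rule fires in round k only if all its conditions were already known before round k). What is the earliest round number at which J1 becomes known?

Round 1 fires (2), (4), giving Q, V1.
Round 2 fires (1), giving U.
Round 3 fires (5), giving J1.
J1 first appears in round 3.

3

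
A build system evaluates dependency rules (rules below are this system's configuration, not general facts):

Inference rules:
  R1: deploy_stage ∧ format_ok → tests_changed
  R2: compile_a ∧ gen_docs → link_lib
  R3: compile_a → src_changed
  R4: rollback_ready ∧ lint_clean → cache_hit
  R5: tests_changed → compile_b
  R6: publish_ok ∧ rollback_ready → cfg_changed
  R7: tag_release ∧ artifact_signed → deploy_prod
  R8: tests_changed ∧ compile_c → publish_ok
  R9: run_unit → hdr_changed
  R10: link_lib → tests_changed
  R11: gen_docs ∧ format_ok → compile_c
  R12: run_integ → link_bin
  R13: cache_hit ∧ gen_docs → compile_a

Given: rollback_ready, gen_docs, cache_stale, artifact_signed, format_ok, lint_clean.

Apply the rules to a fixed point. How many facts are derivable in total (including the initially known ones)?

15

[1] R4 [rollback_ready ∧ lint_clean → cache_hit]; R11 [gen_docs ∧ format_ok → compile_c]. ⇒ new: cache_hit, compile_c.
[2] R13 [cache_hit ∧ gen_docs → compile_a]. ⇒ new: compile_a.
[3] R2 [compile_a ∧ gen_docs → link_lib]; R3 [compile_a → src_changed]. ⇒ new: link_lib, src_changed.
[4] R10 [link_lib → tests_changed]. ⇒ new: tests_changed.
[5] R5 [tests_changed → compile_b]; R8 [tests_changed ∧ compile_c → publish_ok]. ⇒ new: compile_b, publish_ok.
[6] R6 [publish_ok ∧ rollback_ready → cfg_changed]. ⇒ new: cfg_changed.
Closure: {artifact_signed, cache_hit, cache_stale, cfg_changed, compile_a, compile_b, compile_c, format_ok, gen_docs, link_lib, lint_clean, publish_ok, rollback_ready, src_changed, tests_changed} — 15 facts.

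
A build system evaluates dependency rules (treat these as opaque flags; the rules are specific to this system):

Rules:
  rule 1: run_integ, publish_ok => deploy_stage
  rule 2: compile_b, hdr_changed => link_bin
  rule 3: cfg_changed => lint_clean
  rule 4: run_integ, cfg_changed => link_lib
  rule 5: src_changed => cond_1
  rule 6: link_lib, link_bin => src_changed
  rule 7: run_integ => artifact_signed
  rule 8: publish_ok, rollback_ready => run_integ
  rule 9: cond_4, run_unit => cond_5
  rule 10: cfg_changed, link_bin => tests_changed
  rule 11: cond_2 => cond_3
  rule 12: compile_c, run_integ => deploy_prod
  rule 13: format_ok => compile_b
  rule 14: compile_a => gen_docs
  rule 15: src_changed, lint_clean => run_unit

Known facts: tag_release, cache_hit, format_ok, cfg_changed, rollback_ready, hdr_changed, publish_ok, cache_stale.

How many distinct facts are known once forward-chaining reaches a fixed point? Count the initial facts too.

Round 1: rule 3 [cfg_changed => lint_clean]; rule 8 [publish_ok, rollback_ready => run_integ]; rule 13 [format_ok => compile_b]. New: lint_clean, run_integ, compile_b.
Round 2: rule 1 [run_integ, publish_ok => deploy_stage]; rule 2 [compile_b, hdr_changed => link_bin]; rule 4 [run_integ, cfg_changed => link_lib]; rule 7 [run_integ => artifact_signed]. New: deploy_stage, link_bin, link_lib, artifact_signed.
Round 3: rule 6 [link_lib, link_bin => src_changed]; rule 10 [cfg_changed, link_bin => tests_changed]. New: src_changed, tests_changed.
Round 4: rule 5 [src_changed => cond_1]; rule 15 [src_changed, lint_clean => run_unit]. New: cond_1, run_unit.
Closure: {artifact_signed, cache_hit, cache_stale, cfg_changed, compile_b, cond_1, deploy_stage, format_ok, hdr_changed, link_bin, link_lib, lint_clean, publish_ok, rollback_ready, run_integ, run_unit, src_changed, tag_release, tests_changed} — 19 facts.

19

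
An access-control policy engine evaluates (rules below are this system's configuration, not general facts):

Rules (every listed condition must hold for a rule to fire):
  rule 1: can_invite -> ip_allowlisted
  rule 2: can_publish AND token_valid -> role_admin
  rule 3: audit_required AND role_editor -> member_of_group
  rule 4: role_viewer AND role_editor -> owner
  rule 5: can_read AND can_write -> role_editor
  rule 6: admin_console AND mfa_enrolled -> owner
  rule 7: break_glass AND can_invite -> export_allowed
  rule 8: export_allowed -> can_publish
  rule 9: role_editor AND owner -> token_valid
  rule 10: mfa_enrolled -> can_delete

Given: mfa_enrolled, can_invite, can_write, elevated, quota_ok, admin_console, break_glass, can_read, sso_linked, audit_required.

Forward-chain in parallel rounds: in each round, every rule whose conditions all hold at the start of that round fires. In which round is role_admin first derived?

3

[1] rule 1 [can_invite -> ip_allowlisted]; rule 5 [can_read AND can_write -> role_editor]; rule 6 [admin_console AND mfa_enrolled -> owner]; rule 7 [break_glass AND can_invite -> export_allowed]; rule 10 [mfa_enrolled -> can_delete]. ⇒ new: ip_allowlisted, role_editor, owner, export_allowed, can_delete.
[2] rule 3 [audit_required AND role_editor -> member_of_group]; rule 8 [export_allowed -> can_publish]; rule 9 [role_editor AND owner -> token_valid]. ⇒ new: member_of_group, can_publish, token_valid.
[3] rule 2 [can_publish AND token_valid -> role_admin]. ⇒ new: role_admin.
role_admin first appears in round 3.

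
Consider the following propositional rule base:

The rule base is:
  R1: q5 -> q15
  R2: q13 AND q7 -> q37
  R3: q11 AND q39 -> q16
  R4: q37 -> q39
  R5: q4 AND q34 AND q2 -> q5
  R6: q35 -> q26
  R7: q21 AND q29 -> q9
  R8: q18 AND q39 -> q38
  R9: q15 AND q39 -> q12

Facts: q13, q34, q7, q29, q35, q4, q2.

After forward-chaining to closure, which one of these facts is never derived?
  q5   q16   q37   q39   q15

q16

Round 1: R2 [q13 AND q7 -> q37]; R5 [q4 AND q34 AND q2 -> q5]; R6 [q35 -> q26]. New: q37, q5, q26.
Round 2: R1 [q5 -> q15]; R4 [q37 -> q39]. New: q15, q39.
Round 3: R9 [q15 AND q39 -> q12]. New: q12.
Derived: q15 (round 2), q39 (round 2), q37 (round 1), q5 (round 1). q16 never appears in any round.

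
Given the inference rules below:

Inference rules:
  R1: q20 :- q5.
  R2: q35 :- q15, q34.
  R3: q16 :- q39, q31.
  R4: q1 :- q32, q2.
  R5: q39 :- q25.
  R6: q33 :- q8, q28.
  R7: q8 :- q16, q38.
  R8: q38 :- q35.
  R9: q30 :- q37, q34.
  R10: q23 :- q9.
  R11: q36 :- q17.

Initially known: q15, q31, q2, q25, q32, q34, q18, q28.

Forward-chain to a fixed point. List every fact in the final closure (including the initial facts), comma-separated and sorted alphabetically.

q1, q15, q16, q18, q2, q25, q28, q31, q32, q33, q34, q35, q38, q39, q8

[1] R2 [q35 :- q15, q34.]; R4 [q1 :- q32, q2.]; R5 [q39 :- q25.]. ⇒ new: q35, q1, q39.
[2] R3 [q16 :- q39, q31.]; R8 [q38 :- q35.]. ⇒ new: q16, q38.
[3] R7 [q8 :- q16, q38.]. ⇒ new: q8.
[4] R6 [q33 :- q8, q28.]. ⇒ new: q33.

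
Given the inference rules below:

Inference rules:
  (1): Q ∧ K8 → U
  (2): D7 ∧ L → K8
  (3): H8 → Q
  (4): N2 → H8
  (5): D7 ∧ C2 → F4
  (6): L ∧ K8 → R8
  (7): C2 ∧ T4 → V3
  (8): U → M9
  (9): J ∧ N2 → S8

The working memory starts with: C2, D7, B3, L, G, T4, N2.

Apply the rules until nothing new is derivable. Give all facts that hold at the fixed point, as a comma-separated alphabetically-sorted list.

Round 1: (2) [D7 ∧ L → K8]; (4) [N2 → H8]; (5) [D7 ∧ C2 → F4]; (7) [C2 ∧ T4 → V3]. Adds K8, H8, F4, V3.
Round 2: (3) [H8 → Q]; (6) [L ∧ K8 → R8]. Adds Q, R8.
Round 3: (1) [Q ∧ K8 → U]. Adds U.
Round 4: (8) [U → M9]. Adds M9.

B3, C2, D7, F4, G, H8, K8, L, M9, N2, Q, R8, T4, U, V3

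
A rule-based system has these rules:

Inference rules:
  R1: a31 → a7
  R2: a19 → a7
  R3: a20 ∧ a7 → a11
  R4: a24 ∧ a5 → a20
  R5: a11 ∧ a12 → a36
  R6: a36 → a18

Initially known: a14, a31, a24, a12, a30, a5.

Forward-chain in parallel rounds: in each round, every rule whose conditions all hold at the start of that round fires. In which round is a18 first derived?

Round 1: R1 [a31 → a7]; R4 [a24 ∧ a5 → a20]. Adds a7, a20.
Round 2: R3 [a20 ∧ a7 → a11]. Adds a11.
Round 3: R5 [a11 ∧ a12 → a36]. Adds a36.
Round 4: R6 [a36 → a18]. Adds a18.
a18 first appears in round 4.

4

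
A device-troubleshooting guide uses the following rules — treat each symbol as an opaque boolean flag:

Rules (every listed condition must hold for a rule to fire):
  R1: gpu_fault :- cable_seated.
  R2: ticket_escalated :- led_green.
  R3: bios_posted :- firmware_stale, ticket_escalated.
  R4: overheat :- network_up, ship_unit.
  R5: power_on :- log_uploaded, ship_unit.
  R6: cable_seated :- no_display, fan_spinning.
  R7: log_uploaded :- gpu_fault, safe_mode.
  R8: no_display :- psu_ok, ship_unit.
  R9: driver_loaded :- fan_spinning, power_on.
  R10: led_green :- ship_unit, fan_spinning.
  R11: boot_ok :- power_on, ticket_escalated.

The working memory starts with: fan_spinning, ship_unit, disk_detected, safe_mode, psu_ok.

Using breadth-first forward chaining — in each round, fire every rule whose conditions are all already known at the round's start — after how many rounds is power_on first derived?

5

Round 1: R8 [no_display :- psu_ok, ship_unit.]; R10 [led_green :- ship_unit, fan_spinning.]. New: no_display, led_green.
Round 2: R2 [ticket_escalated :- led_green.]; R6 [cable_seated :- no_display, fan_spinning.]. New: ticket_escalated, cable_seated.
Round 3: R1 [gpu_fault :- cable_seated.]. New: gpu_fault.
Round 4: R7 [log_uploaded :- gpu_fault, safe_mode.]. New: log_uploaded.
Round 5: R5 [power_on :- log_uploaded, ship_unit.]. New: power_on.
power_on first appears in round 5.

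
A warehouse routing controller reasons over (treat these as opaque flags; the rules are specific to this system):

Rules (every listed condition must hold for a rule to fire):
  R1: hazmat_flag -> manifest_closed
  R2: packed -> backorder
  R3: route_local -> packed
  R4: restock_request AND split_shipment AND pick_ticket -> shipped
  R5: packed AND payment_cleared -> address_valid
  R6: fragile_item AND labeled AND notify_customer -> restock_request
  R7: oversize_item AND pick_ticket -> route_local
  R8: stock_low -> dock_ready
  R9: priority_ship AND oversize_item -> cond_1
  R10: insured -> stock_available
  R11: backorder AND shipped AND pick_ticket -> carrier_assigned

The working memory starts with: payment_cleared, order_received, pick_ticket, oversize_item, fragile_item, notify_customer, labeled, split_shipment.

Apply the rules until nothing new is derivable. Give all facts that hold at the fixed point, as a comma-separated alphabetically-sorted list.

address_valid, backorder, carrier_assigned, fragile_item, labeled, notify_customer, order_received, oversize_item, packed, payment_cleared, pick_ticket, restock_request, route_local, shipped, split_shipment

Round 1: R6 [fragile_item AND labeled AND notify_customer -> restock_request]; R7 [oversize_item AND pick_ticket -> route_local]. New: restock_request, route_local.
Round 2: R3 [route_local -> packed]; R4 [restock_request AND split_shipment AND pick_ticket -> shipped]. New: packed, shipped.
Round 3: R2 [packed -> backorder]; R5 [packed AND payment_cleared -> address_valid]. New: backorder, address_valid.
Round 4: R11 [backorder AND shipped AND pick_ticket -> carrier_assigned]. New: carrier_assigned.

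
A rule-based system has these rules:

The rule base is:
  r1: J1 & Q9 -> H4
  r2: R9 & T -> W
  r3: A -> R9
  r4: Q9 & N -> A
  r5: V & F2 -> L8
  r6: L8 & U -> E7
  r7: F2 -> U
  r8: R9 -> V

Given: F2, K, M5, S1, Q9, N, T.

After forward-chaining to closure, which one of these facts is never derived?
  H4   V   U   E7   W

Round 1: r4 [Q9 & N -> A]; r7 [F2 -> U]. Adds A, U.
Round 2: r3 [A -> R9]. Adds R9.
Round 3: r2 [R9 & T -> W]; r8 [R9 -> V]. Adds W, V.
Round 4: r5 [V & F2 -> L8]. Adds L8.
Round 5: r6 [L8 & U -> E7]. Adds E7.
Derived: W (round 3), U (round 1), V (round 3), E7 (round 5). H4 never appears in any round.

H4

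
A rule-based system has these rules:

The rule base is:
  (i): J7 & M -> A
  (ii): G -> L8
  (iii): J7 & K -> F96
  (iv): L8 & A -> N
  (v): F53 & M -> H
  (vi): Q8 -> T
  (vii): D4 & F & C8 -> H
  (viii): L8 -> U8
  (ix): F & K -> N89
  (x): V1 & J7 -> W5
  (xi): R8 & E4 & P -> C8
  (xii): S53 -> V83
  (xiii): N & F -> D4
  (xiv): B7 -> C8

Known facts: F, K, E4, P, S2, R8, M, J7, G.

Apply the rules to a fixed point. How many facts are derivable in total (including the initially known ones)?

Round 1 — (i), (ii), (iii), (ix), (xi), derive A, L8, F96, N89, C8.
Round 2 — (iv), (viii), derive N, U8.
Round 3 — (xiii), derive D4.
Round 4 — (vii), derive H.
Closure: {A, C8, D4, E4, F, F96, G, H, J7, K, L8, M, N, N89, P, R8, S2, U8} — 18 facts.

18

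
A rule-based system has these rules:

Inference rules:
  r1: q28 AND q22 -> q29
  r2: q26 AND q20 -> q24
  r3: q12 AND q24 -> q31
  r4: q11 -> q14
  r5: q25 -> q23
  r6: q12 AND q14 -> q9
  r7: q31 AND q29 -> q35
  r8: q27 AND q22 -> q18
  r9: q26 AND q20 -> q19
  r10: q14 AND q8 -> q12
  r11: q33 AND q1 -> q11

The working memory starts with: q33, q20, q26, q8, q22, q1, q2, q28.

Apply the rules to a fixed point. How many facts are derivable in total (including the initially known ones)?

Round 1 fires r1, r2, r9, r11, giving q29, q24, q19, q11.
Round 2 fires r4, giving q14.
Round 3 fires r10, giving q12.
Round 4 fires r3, r6, giving q31, q9.
Round 5 fires r7, giving q35.
Closure: {q1, q11, q12, q14, q19, q2, q20, q22, q24, q26, q28, q29, q31, q33, q35, q8, q9} — 17 facts.

17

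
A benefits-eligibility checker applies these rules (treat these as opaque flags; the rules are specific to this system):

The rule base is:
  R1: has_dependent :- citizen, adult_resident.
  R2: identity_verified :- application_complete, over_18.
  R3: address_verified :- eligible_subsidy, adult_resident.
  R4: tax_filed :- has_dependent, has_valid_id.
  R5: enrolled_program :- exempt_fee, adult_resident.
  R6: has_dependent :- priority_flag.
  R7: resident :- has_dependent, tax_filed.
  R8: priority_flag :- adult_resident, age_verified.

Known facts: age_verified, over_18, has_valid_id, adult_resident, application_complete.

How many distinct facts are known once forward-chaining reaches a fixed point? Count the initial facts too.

Round 1 fires R2, R8, giving identity_verified, priority_flag.
Round 2 fires R6, giving has_dependent.
Round 3 fires R4, giving tax_filed.
Round 4 fires R7, giving resident.
Closure: {adult_resident, age_verified, application_complete, has_dependent, has_valid_id, identity_verified, over_18, priority_flag, resident, tax_filed} — 10 facts.

10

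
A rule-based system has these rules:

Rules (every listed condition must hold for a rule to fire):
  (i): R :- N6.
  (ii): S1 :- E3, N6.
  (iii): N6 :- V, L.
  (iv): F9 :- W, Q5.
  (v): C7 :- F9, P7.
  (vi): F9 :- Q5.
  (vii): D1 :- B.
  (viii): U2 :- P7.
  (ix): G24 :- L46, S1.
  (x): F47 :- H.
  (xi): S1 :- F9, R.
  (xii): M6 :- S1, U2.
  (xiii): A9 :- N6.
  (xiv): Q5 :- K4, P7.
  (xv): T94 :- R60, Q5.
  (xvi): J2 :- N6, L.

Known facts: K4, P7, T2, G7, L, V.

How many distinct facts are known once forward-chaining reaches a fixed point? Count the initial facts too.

Round 1 — (iii), (viii), (xiv), derive N6, U2, Q5.
Round 2 — (i), (vi), (xiii), (xvi), derive R, F9, A9, J2.
Round 3 — (v), (xi), derive C7, S1.
Round 4 — (xii), derive M6.
Closure: {A9, C7, F9, G7, J2, K4, L, M6, N6, P7, Q5, R, S1, T2, U2, V} — 16 facts.

16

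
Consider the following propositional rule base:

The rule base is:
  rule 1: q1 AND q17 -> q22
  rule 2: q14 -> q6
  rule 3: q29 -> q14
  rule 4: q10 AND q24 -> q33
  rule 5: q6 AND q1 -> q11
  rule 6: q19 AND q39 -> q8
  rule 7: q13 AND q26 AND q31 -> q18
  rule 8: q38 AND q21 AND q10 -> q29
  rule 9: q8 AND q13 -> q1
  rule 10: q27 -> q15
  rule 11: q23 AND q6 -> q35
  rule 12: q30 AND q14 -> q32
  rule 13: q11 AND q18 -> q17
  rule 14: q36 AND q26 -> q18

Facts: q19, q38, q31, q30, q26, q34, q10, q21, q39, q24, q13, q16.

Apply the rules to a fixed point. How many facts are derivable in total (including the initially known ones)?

Round 1: rule 4 [q10 AND q24 -> q33]; rule 6 [q19 AND q39 -> q8]; rule 7 [q13 AND q26 AND q31 -> q18]; rule 8 [q38 AND q21 AND q10 -> q29]. Adds q33, q8, q18, q29.
Round 2: rule 3 [q29 -> q14]; rule 9 [q8 AND q13 -> q1]. Adds q14, q1.
Round 3: rule 2 [q14 -> q6]; rule 12 [q30 AND q14 -> q32]. Adds q6, q32.
Round 4: rule 5 [q6 AND q1 -> q11]. Adds q11.
Round 5: rule 13 [q11 AND q18 -> q17]. Adds q17.
Round 6: rule 1 [q1 AND q17 -> q22]. Adds q22.
Closure: {q1, q10, q11, q13, q14, q16, q17, q18, q19, q21, q22, q24, q26, q29, q30, q31, q32, q33, q34, q38, q39, q6, q8} — 23 facts.

23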